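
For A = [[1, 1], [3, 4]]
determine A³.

[[19, 24], [72, 91]]

A² = [[4, 5], [15, 19]]
A³ = [[19, 24], [72, 91]]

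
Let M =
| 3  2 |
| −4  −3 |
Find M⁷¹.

M² = I (check: tr M = 0 and det M = −1), so M⁷¹ = M since 71 is odd.

[[3, 2], [−4, −3]]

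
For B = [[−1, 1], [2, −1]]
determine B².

[[3, −2], [−4, 3]]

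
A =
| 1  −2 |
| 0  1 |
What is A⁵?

A = I + N where N = [[0, −2], [0, 0]] is strictly upper-triangular, so N² = 0.
(I + N)⁵ = I + 5·N = [[1, −10], [0, 1]].

[[1, −10], [0, 1]]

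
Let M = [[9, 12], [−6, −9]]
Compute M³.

[[81, 108], [−54, −81]]

tr M = 0 and det M = −9, so the characteristic polynomial is λ² − (0)λ + (−9) with roots 3 and −3.
Eigenvectors give P = [[2, −1], [−1, 1]] with P⁻¹ = [[1, 1], [1, 2]], and M = P·diag(3, −3)·P⁻¹.
Then M³ = P·diag(27, −27)·P⁻¹ = [[54, 27], [−27, −27]] · [[1, 1], [1, 2]] = [[81, 108], [−54, −81]].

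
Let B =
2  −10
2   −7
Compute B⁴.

tr B = −5 and det B = 6, so the characteristic polynomial is λ² − (−5)λ + (6) with roots −2 and −3.
Eigenvectors give P = [[5, −2], [2, −1]] with P⁻¹ = [[1, −2], [2, −5]], and B = P·diag(−2, −3)·P⁻¹.
Then B⁴ = P·diag(16, 81)·P⁻¹ = [[80, −162], [32, −81]] · [[1, −2], [2, −5]] = [[−244, 650], [−130, 341]].

[[−244, 650], [−130, 341]]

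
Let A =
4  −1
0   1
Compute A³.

A² = [[16, −5], [0, 1]]
A³ = [[64, −21], [0, 1]]

[[64, −21], [0, 1]]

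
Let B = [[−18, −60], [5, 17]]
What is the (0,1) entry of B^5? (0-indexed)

tr B = −1 and det B = −6, so the characteristic polynomial is λ² − (−1)λ + (−6) with roots 2 and −3.
Eigenvectors give P = [[−3, 4], [1, −1]] with P⁻¹ = [[1, 4], [1, 3]], and B = P·diag(2, −3)·P⁻¹.
Then B^5 = P·diag(32, −243)·P⁻¹ = [[−96, −972], [32, 243]] · [[1, 4], [1, 3]] = [[−1068, −3300], [275, 857]].

−3300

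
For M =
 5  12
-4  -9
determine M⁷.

[[6557, 13116], [-4372, -8745]]

tr M = -4 and det M = 3, so the characteristic polynomial is λ² − (-4)λ + (3) with roots -1 and -3.
Eigenvectors give P = [[-2, 3], [1, -2]] with P⁻¹ = [[-2, -3], [-1, -2]], and M = P·diag(-1, -3)·P⁻¹.
Then M⁷ = P·diag(-1, -2187)·P⁻¹ = [[2, -6561], [-1, 4374]] · [[-2, -3], [-1, -2]] = [[6557, 13116], [-4372, -8745]].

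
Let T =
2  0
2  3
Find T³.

[[8, 0], [38, 27]]

T² = [[4, 0], [10, 9]]
T³ = [[8, 0], [38, 27]]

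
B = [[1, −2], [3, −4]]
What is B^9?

tr B = −3 and det B = 2, so the characteristic polynomial is λ² − (−3)λ + (2) with roots −2 and −1.
Eigenvectors give P = [[2, 1], [3, 1]] with P⁻¹ = [[−1, 1], [3, −2]], and B = P·diag(−2, −1)·P⁻¹.
Then B^9 = P·diag(−512, −1)·P⁻¹ = [[−1024, −1], [−1536, −1]] · [[−1, 1], [3, −2]] = [[1021, −1022], [1533, −1534]].

[[1021, −1022], [1533, −1534]]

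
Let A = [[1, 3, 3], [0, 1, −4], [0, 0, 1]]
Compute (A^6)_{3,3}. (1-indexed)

1

A = I + N where N = [[0, 3, 3], [0, 0, −4], [0, 0, 0]] is strictly upper-triangular, so N^3 = 0.
(I + N)^6 = I + 6·N + 15·N^2 = [[1, 18, −162], [0, 1, −24], [0, 0, 1]].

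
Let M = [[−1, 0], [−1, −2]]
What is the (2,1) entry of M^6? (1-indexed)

63

tr M = −3 and det M = 2, so the characteristic polynomial is λ² − (−3)λ + (2) with roots −1 and −2.
Eigenvectors give P = [[−1, 0], [1, 1]] with P⁻¹ = [[−1, 0], [1, 1]], and M = P·diag(−1, −2)·P⁻¹.
Then M^6 = P·diag(1, 64)·P⁻¹ = [[−1, 0], [1, 64]] · [[−1, 0], [1, 1]] = [[1, 0], [63, 64]].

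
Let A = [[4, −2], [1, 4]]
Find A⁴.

[[68, −448], [224, 68]]

A² = [[14, −16], [8, 14]]
A³ = [[40, −92], [46, 40]]
A⁴ = [[68, −448], [224, 68]]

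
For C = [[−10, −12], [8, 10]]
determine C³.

tr C = 0 and det C = −4, so the characteristic polynomial is λ² − (0)λ + (−4) with roots −2 and 2.
Eigenvectors give P = [[−3, 1], [2, −1]] with P⁻¹ = [[−1, −1], [−2, −3]], and C = P·diag(−2, 2)·P⁻¹.
Then C³ = P·diag(−8, 8)·P⁻¹ = [[24, 8], [−16, −8]] · [[−1, −1], [−2, −3]] = [[−40, −48], [32, 40]].

[[−40, −48], [32, 40]]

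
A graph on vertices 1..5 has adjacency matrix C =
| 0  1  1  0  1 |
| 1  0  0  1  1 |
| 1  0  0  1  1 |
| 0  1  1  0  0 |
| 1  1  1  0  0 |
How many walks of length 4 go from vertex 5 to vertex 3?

The number of length-4 walks from vertex 5 to vertex 3 is entry (5,3) of C⁴, where C is the adjacency matrix.
C² = [[3, 1, 1, 2, 2], [1, 3, 3, 0, 1], [1, 3, 3, 0, 1], [2, 0, 0, 2, 2], [2, 1, 1, 2, 3]]
C³ = [[4, 7, 7, 2, 5], [7, 2, 2, 6, 7], [7, 2, 2, 6, 7], [2, 6, 6, 0, 2], [5, 7, 7, 2, 4]]
C⁴ = [[19, 11, 11, 14, 18], [11, 20, 20, 4, 11], [11, 20, 20, 4, 11], [14, 4, 4, 12, 14], [18, 11, 11, 14, 19]]

11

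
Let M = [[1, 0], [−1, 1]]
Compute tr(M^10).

2

M = I + N where N = [[0, 0], [−1, 0]] is strictly lower-triangular, so N^2 = 0.
(I + N)^10 = I + 10·N = [[1, 0], [−10, 1]].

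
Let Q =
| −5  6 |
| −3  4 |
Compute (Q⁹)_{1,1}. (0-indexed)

514

tr Q = −1 and det Q = −2, so the characteristic polynomial is λ² − (−1)λ + (−2) with roots −2 and 1.
Eigenvectors give P = [[−2, 1], [−1, 1]] with P⁻¹ = [[−1, 1], [−1, 2]], and Q = P·diag(−2, 1)·P⁻¹.
Then Q⁹ = P·diag(−512, 1)·P⁻¹ = [[1024, 1], [512, 1]] · [[−1, 1], [−1, 2]] = [[−1025, 1026], [−513, 514]].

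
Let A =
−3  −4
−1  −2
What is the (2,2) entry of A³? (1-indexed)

−36

A² = [[13, 20], [5, 8]]
A³ = [[−59, −92], [−23, −36]]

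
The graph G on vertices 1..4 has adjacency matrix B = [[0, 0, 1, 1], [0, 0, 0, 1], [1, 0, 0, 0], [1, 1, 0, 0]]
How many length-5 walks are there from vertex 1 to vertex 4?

8

The number of length-5 walks from vertex 1 to vertex 4 is entry (1,4) of B⁵, where B is the adjacency matrix.
B² = [[2, 1, 0, 0], [1, 1, 0, 0], [0, 0, 1, 1], [0, 0, 1, 2]]
B³ = [[0, 0, 2, 3], [0, 0, 1, 2], [2, 1, 0, 0], [3, 2, 0, 0]]
B⁴ = [[5, 3, 0, 0], [3, 2, 0, 0], [0, 0, 2, 3], [0, 0, 3, 5]]
B⁵ = [[0, 0, 5, 8], [0, 0, 3, 5], [5, 3, 0, 0], [8, 5, 0, 0]]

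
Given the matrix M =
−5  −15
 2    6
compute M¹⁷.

[[−5, −15], [2, 6]]

M² = M (a projection; rank 1, trace 1), so M¹⁷ = M.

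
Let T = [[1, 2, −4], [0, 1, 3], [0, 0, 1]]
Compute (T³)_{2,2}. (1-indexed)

1

T = I + N where N = [[0, 2, −4], [0, 0, 3], [0, 0, 0]] is strictly upper-triangular, so N³ = 0.
(I + N)³ = I + 3·N + 3·N² = [[1, 6, 6], [0, 1, 9], [0, 0, 1]].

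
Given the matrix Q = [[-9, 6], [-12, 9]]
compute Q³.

[[-81, 54], [-108, 81]]

tr Q = 0 and det Q = -9, so the characteristic polynomial is λ² − (0)λ + (-9) with roots -3 and 3.
Eigenvectors give P = [[1, -1], [1, -2]] with P⁻¹ = [[2, -1], [1, -1]], and Q = P·diag(-3, 3)·P⁻¹.
Then Q³ = P·diag(-27, 27)·P⁻¹ = [[-27, -27], [-27, -54]] · [[2, -1], [1, -1]] = [[-81, 54], [-108, 81]].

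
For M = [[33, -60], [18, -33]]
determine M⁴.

[[81, 0], [0, 81]]

tr M = 0 and det M = -9, so the characteristic polynomial is λ² − (0)λ + (-9) with roots 3 and -3.
Eigenvectors give P = [[2, 5], [1, 3]] with P⁻¹ = [[3, -5], [-1, 2]], and M = P·diag(3, -3)·P⁻¹.
Then M⁴ = P·diag(81, 81)·P⁻¹ = [[162, 405], [81, 243]] · [[3, -5], [-1, 2]] = [[81, 0], [0, 81]].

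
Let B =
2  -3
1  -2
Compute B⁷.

[[2, -3], [1, -2]]

B² = I (check: tr B = 0 and det B = -1), so B⁷ = B since 7 is odd.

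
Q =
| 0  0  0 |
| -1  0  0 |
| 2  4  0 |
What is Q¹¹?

Q is strictly triangular, hence nilpotent: Q³ = 0, so Q¹¹ = 0.

[[0, 0, 0], [0, 0, 0], [0, 0, 0]]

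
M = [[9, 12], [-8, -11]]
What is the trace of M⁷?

-2186

tr M = -2 and det M = -3, so the characteristic polynomial is λ² − (-2)λ + (-3) with roots -3 and 1.
Eigenvectors give P = [[-1, 3], [1, -2]] with P⁻¹ = [[2, 3], [1, 1]], and M = P·diag(-3, 1)·P⁻¹.
Then M⁷ = P·diag(-2187, 1)·P⁻¹ = [[2187, 3], [-2187, -2]] · [[2, 3], [1, 1]] = [[4377, 6564], [-4376, -6563]].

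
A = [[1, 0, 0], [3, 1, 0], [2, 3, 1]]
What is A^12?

A = I + N where N = [[0, 0, 0], [3, 0, 0], [2, 3, 0]] is strictly lower-triangular, so N^3 = 0.
(I + N)^12 = I + 12·N + 66·N^2 = [[1, 0, 0], [36, 1, 0], [618, 36, 1]].

[[1, 0, 0], [36, 1, 0], [618, 36, 1]]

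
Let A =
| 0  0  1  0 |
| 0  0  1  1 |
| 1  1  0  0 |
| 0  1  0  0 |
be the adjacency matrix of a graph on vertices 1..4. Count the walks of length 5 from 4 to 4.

The number of length-5 walks from vertex 4 to vertex 4 is entry (4,4) of A⁵, where A is the adjacency matrix.
A² = [[1, 1, 0, 0], [1, 2, 0, 0], [0, 0, 2, 1], [0, 0, 1, 1]]
A³ = [[0, 0, 2, 1], [0, 0, 3, 2], [2, 3, 0, 0], [1, 2, 0, 0]]
A⁴ = [[2, 3, 0, 0], [3, 5, 0, 0], [0, 0, 5, 3], [0, 0, 3, 2]]
A⁵ = [[0, 0, 5, 3], [0, 0, 8, 5], [5, 8, 0, 0], [3, 5, 0, 0]]

0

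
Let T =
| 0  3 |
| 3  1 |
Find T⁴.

T² = [[9, 3], [3, 10]]
T³ = [[9, 30], [30, 19]]
T⁴ = [[90, 57], [57, 109]]

[[90, 57], [57, 109]]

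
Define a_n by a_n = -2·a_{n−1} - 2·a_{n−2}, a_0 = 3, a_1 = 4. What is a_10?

-224

With companion matrix Q = [[-2, -2], [1, 0]], [a_n, a_{n−1}]ᵀ = Q·[a_{n−1}, a_{n−2}]ᵀ, so [a_10, a_9]ᵀ = Q^9·[a_1, a_0]ᵀ.
Q^9 = [[-32, -32], [16, 0]], giving [a_10, a_9]ᵀ = [[-224], [64]].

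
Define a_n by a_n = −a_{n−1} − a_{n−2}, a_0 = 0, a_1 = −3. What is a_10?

−3

With companion matrix T = [[−1, −1], [1, 0]], [a_n, a_{n−1}]ᵀ = T·[a_{n−1}, a_{n−2}]ᵀ, so [a_10, a_9]ᵀ = T^9·[a_1, a_0]ᵀ.
T^9 = [[1, 0], [0, 1]], giving [a_10, a_9]ᵀ = [[−3], [0]].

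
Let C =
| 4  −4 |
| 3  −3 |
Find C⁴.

[[4, −4], [3, −3]]

C² = C (a projection; rank 1, trace 1), so C⁴ = C.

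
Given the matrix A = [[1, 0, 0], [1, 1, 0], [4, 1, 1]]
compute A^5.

[[1, 0, 0], [5, 1, 0], [30, 5, 1]]

A = I + N where N = [[0, 0, 0], [1, 0, 0], [4, 1, 0]] is strictly lower-triangular, so N^3 = 0.
(I + N)^5 = I + 5·N + 10·N^2 = [[1, 0, 0], [5, 1, 0], [30, 5, 1]].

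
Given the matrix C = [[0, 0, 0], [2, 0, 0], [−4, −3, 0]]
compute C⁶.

[[0, 0, 0], [0, 0, 0], [0, 0, 0]]

C is strictly triangular, hence nilpotent: C³ = 0, so C⁶ = 0.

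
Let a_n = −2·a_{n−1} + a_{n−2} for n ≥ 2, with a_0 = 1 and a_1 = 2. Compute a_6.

With companion matrix A = [[−2, 1], [1, 0]], [a_n, a_{n−1}]ᵀ = A·[a_{n−1}, a_{n−2}]ᵀ, so [a_6, a_5]ᵀ = A⁵·[a_1, a_0]ᵀ.
A⁵ = [[−70, 29], [29, −12]], giving [a_6, a_5]ᵀ = [[−111], [46]].

−111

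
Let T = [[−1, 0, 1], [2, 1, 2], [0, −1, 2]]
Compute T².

[[1, −1, 1], [0, −1, 8], [−2, −3, 2]]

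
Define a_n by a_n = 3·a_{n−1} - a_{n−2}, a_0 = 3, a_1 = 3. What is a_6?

267

With companion matrix C = [[3, -1], [1, 0]], [a_n, a_{n−1}]ᵀ = C·[a_{n−1}, a_{n−2}]ᵀ, so [a_6, a_5]ᵀ = C⁵·[a_1, a_0]ᵀ.
C⁵ = [[144, -55], [55, -21]], giving [a_6, a_5]ᵀ = [[267], [102]].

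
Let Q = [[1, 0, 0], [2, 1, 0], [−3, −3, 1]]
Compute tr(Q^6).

Q = I + N where N = [[0, 0, 0], [2, 0, 0], [−3, −3, 0]] is strictly lower-triangular, so N^3 = 0.
(I + N)^6 = I + 6·N + 15·N^2 = [[1, 0, 0], [12, 1, 0], [−108, −18, 1]].

3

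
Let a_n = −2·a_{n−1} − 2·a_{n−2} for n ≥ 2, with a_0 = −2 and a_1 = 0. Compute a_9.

With companion matrix B = [[−2, −2], [1, 0]], [a_n, a_{n−1}]ᵀ = B·[a_{n−1}, a_{n−2}]ᵀ, so [a_9, a_8]ᵀ = B⁸·[a_1, a_0]ᵀ.
B⁸ = [[16, 0], [0, 16]], giving [a_9, a_8]ᵀ = [[0], [−32]].

0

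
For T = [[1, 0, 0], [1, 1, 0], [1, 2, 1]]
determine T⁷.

T = I + N where N = [[0, 0, 0], [1, 0, 0], [1, 2, 0]] is strictly lower-triangular, so N³ = 0.
(I + N)⁷ = I + 7·N + 21·N² = [[1, 0, 0], [7, 1, 0], [49, 14, 1]].

[[1, 0, 0], [7, 1, 0], [49, 14, 1]]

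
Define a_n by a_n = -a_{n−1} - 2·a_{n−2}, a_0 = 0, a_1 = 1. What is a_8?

3

With companion matrix B = [[-1, -2], [1, 0]], [a_n, a_{n−1}]ᵀ = B·[a_{n−1}, a_{n−2}]ᵀ, so [a_8, a_7]ᵀ = B⁷·[a_1, a_0]ᵀ.
B⁷ = [[3, -14], [7, 10]], giving [a_8, a_7]ᵀ = [[3], [7]].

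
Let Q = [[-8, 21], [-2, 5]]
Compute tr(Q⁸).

257

tr Q = -3 and det Q = 2, so the characteristic polynomial is λ² − (-3)λ + (2) with roots -1 and -2.
Eigenvectors give P = [[3, 7], [1, 2]] with P⁻¹ = [[-2, 7], [1, -3]], and Q = P·diag(-1, -2)·P⁻¹.
Then Q⁸ = P·diag(1, 256)·P⁻¹ = [[3, 1792], [1, 512]] · [[-2, 7], [1, -3]] = [[1786, -5355], [510, -1529]].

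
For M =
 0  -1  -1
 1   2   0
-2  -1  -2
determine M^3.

[[-5, -5, -5], [5, 5, 0], [-10, -5, -15]]

M^2 = [[1, -1, 2], [2, 3, -1], [3, 2, 6]]
M^3 = [[-5, -5, -5], [5, 5, 0], [-10, -5, -15]]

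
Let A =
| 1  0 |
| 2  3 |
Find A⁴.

[[1, 0], [80, 81]]

A² = [[1, 0], [8, 9]]
A³ = [[1, 0], [26, 27]]
A⁴ = [[1, 0], [80, 81]]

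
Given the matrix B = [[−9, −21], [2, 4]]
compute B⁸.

[[44391, 132405], [−12610, −37574]]

tr B = −5 and det B = 6, so the characteristic polynomial is λ² − (−5)λ + (6) with roots −3 and −2.
Eigenvectors give P = [[7, −3], [−2, 1]] with P⁻¹ = [[1, 3], [2, 7]], and B = P·diag(−3, −2)·P⁻¹.
Then B⁸ = P·diag(6561, 256)·P⁻¹ = [[45927, −768], [−13122, 256]] · [[1, 3], [2, 7]] = [[44391, 132405], [−12610, −37574]].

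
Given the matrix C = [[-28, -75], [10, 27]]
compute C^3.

tr C = -1 and det C = -6, so the characteristic polynomial is λ² − (-1)λ + (-6) with roots -3 and 2.
Eigenvectors give P = [[-3, -5], [1, 2]] with P⁻¹ = [[-2, -5], [1, 3]], and C = P·diag(-3, 2)·P⁻¹.
Then C^3 = P·diag(-27, 8)·P⁻¹ = [[81, -40], [-27, 16]] · [[-2, -5], [1, 3]] = [[-202, -525], [70, 183]].

[[-202, -525], [70, 183]]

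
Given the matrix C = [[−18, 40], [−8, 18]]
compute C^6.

tr C = 0 and det C = −4, so the characteristic polynomial is λ² − (0)λ + (−4) with roots 2 and −2.
Eigenvectors give P = [[−2, −5], [−1, −2]] with P⁻¹ = [[2, −5], [−1, 2]], and C = P·diag(2, −2)·P⁻¹.
Then C^6 = P·diag(64, 64)·P⁻¹ = [[−128, −320], [−64, −128]] · [[2, −5], [−1, 2]] = [[64, 0], [0, 64]].

[[64, 0], [0, 64]]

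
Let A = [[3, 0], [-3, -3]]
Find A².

[[9, 0], [0, 9]]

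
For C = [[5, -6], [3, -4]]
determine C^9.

tr C = 1 and det C = -2, so the characteristic polynomial is λ² − (1)λ + (-2) with roots 2 and -1.
Eigenvectors give P = [[2, 1], [1, 1]] with P⁻¹ = [[1, -1], [-1, 2]], and C = P·diag(2, -1)·P⁻¹.
Then C^9 = P·diag(512, -1)·P⁻¹ = [[1024, -1], [512, -1]] · [[1, -1], [-1, 2]] = [[1025, -1026], [513, -514]].

[[1025, -1026], [513, -514]]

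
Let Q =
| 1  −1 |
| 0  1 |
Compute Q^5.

Q = I + N where N = [[0, −1], [0, 0]] is strictly upper-triangular, so N^2 = 0.
(I + N)^5 = I + 5·N = [[1, −5], [0, 1]].

[[1, −5], [0, 1]]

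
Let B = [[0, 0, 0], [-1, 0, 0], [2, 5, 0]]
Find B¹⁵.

B is strictly triangular, hence nilpotent: B³ = 0, so B¹⁵ = 0.

[[0, 0, 0], [0, 0, 0], [0, 0, 0]]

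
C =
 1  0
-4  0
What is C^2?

[[1, 0], [-4, 0]]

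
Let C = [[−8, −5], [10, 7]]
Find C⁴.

tr C = −1 and det C = −6, so the characteristic polynomial is λ² − (−1)λ + (−6) with roots −3 and 2.
Eigenvectors give P = [[−1, −1], [1, 2]] with P⁻¹ = [[−2, −1], [1, 1]], and C = P·diag(−3, 2)·P⁻¹.
Then C⁴ = P·diag(81, 16)·P⁻¹ = [[−81, −16], [81, 32]] · [[−2, −1], [1, 1]] = [[146, 65], [−130, −49]].

[[146, 65], [−130, −49]]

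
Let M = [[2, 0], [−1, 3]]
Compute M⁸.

[[256, 0], [−6305, 6561]]

tr M = 5 and det M = 6, so the characteristic polynomial is λ² − (5)λ + (6) with roots 2 and 3.
Eigenvectors give P = [[1, 0], [1, −1]] with P⁻¹ = [[1, 0], [1, −1]], and M = P·diag(2, 3)·P⁻¹.
Then M⁸ = P·diag(256, 6561)·P⁻¹ = [[256, 0], [256, −6561]] · [[1, 0], [1, −1]] = [[256, 0], [−6305, 6561]].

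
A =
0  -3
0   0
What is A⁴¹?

[[0, 0], [0, 0]]

A is strictly triangular, hence nilpotent: A² = 0, so A⁴¹ = 0.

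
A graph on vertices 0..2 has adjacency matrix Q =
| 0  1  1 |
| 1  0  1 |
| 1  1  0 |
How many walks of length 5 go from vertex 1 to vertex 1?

10

The number of length-5 walks from vertex 1 to vertex 1 is entry (1,1) of Q⁵, where Q is the adjacency matrix.
Q² = [[2, 1, 1], [1, 2, 1], [1, 1, 2]]
Q³ = [[2, 3, 3], [3, 2, 3], [3, 3, 2]]
Q⁴ = [[6, 5, 5], [5, 6, 5], [5, 5, 6]]
Q⁵ = [[10, 11, 11], [11, 10, 11], [11, 11, 10]]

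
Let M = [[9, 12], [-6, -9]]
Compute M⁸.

[[6561, 0], [0, 6561]]

tr M = 0 and det M = -9, so the characteristic polynomial is λ² − (0)λ + (-9) with roots 3 and -3.
Eigenvectors give P = [[2, -1], [-1, 1]] with P⁻¹ = [[1, 1], [1, 2]], and M = P·diag(3, -3)·P⁻¹.
Then M⁸ = P·diag(6561, 6561)·P⁻¹ = [[13122, -6561], [-6561, 6561]] · [[1, 1], [1, 2]] = [[6561, 0], [0, 6561]].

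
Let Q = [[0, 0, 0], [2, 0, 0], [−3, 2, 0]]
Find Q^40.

Q is strictly triangular, hence nilpotent: Q^3 = 0, so Q^40 = 0.

[[0, 0, 0], [0, 0, 0], [0, 0, 0]]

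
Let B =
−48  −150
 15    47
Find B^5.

[[−2718, −8250], [825, 2507]]

tr B = −1 and det B = −6, so the characteristic polynomial is λ² − (−1)λ + (−6) with roots 2 and −3.
Eigenvectors give P = [[−3, −10], [1, 3]] with P⁻¹ = [[3, 10], [−1, −3]], and B = P·diag(2, −3)·P⁻¹.
Then B^5 = P·diag(32, −243)·P⁻¹ = [[−96, 2430], [32, −729]] · [[3, 10], [−1, −3]] = [[−2718, −8250], [825, 2507]].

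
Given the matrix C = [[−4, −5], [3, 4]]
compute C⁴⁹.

C² = I (check: tr C = 0 and det C = −1), so C⁴⁹ = C since 49 is odd.

[[−4, −5], [3, 4]]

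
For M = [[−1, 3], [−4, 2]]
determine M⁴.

M² = [[−11, 3], [−4, −8]]
M³ = [[−1, −27], [36, −28]]
M⁴ = [[109, −57], [76, 52]]

[[109, −57], [76, 52]]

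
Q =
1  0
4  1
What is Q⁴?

[[1, 0], [16, 1]]

Q = I + N where N = [[0, 0], [4, 0]] is strictly lower-triangular, so N² = 0.
(I + N)⁴ = I + 4·N = [[1, 0], [16, 1]].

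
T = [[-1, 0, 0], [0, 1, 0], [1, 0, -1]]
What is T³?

[[-1, 0, 0], [0, 1, 0], [3, 0, -1]]

T² = [[1, 0, 0], [0, 1, 0], [-2, 0, 1]]
T³ = [[-1, 0, 0], [0, 1, 0], [3, 0, -1]]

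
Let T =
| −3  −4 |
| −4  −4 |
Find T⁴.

[[1409, 1596], [1596, 1808]]

T² = [[25, 28], [28, 32]]
T³ = [[−187, −212], [−212, −240]]
T⁴ = [[1409, 1596], [1596, 1808]]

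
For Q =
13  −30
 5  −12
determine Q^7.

[[6817, −13890], [2315, −4758]]

tr Q = 1 and det Q = −6, so the characteristic polynomial is λ² − (1)λ + (−6) with roots −2 and 3.
Eigenvectors give P = [[2, 3], [1, 1]] with P⁻¹ = [[−1, 3], [1, −2]], and Q = P·diag(−2, 3)·P⁻¹.
Then Q^7 = P·diag(−128, 2187)·P⁻¹ = [[−256, 6561], [−128, 2187]] · [[−1, 3], [1, −2]] = [[6817, −13890], [2315, −4758]].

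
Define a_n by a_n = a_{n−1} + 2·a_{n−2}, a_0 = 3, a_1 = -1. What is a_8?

173

With companion matrix C = [[1, 2], [1, 0]], [a_n, a_{n−1}]ᵀ = C·[a_{n−1}, a_{n−2}]ᵀ, so [a_8, a_7]ᵀ = C^7·[a_1, a_0]ᵀ.
C^7 = [[85, 86], [43, 42]], giving [a_8, a_7]ᵀ = [[173], [83]].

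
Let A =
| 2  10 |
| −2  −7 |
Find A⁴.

tr A = −5 and det A = 6, so the characteristic polynomial is λ² − (−5)λ + (6) with roots −2 and −3.
Eigenvectors give P = [[−5, 2], [2, −1]] with P⁻¹ = [[−1, −2], [−2, −5]], and A = P·diag(−2, −3)·P⁻¹.
Then A⁴ = P·diag(16, 81)·P⁻¹ = [[−80, 162], [32, −81]] · [[−1, −2], [−2, −5]] = [[−244, −650], [130, 341]].

[[−244, −650], [130, 341]]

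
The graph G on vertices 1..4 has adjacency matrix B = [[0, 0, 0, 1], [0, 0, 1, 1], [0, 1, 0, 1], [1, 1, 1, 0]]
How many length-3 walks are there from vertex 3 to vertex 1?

The number of length-3 walks from vertex 3 to vertex 1 is entry (3,1) of B³, where B is the adjacency matrix.
B² = [[1, 1, 1, 0], [1, 2, 1, 1], [1, 1, 2, 1], [0, 1, 1, 3]]
B³ = [[0, 1, 1, 3], [1, 2, 3, 4], [1, 3, 2, 4], [3, 4, 4, 2]]

1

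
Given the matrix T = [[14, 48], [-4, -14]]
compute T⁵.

tr T = 0 and det T = -4, so the characteristic polynomial is λ² − (0)λ + (-4) with roots 2 and -2.
Eigenvectors give P = [[4, -3], [-1, 1]] with P⁻¹ = [[1, 3], [1, 4]], and T = P·diag(2, -2)·P⁻¹.
Then T⁵ = P·diag(32, -32)·P⁻¹ = [[128, 96], [-32, -32]] · [[1, 3], [1, 4]] = [[224, 768], [-64, -224]].

[[224, 768], [-64, -224]]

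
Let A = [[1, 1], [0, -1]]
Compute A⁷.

A² = I (check: tr A = 0 and det A = -1), so A⁷ = A since 7 is odd.

[[1, 1], [0, -1]]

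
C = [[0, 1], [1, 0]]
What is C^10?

[[1, 0], [0, 1]]

C² = I (check: tr C = 0 and det C = -1), so C^10 = I since 10 is even.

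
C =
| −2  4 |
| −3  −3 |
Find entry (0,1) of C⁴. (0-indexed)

C² = [[−8, −20], [15, −3]]
C³ = [[76, 28], [−21, 69]]
C⁴ = [[−236, 220], [−165, −291]]

220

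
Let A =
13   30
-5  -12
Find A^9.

[[60073, 121170], [-20195, -40902]]

tr A = 1 and det A = -6, so the characteristic polynomial is λ² − (1)λ + (-6) with roots 3 and -2.
Eigenvectors give P = [[-3, -2], [1, 1]] with P⁻¹ = [[-1, -2], [1, 3]], and A = P·diag(3, -2)·P⁻¹.
Then A^9 = P·diag(19683, -512)·P⁻¹ = [[-59049, 1024], [19683, -512]] · [[-1, -2], [1, 3]] = [[60073, 121170], [-20195, -40902]].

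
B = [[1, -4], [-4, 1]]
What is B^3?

[[49, -76], [-76, 49]]

B^2 = [[17, -8], [-8, 17]]
B^3 = [[49, -76], [-76, 49]]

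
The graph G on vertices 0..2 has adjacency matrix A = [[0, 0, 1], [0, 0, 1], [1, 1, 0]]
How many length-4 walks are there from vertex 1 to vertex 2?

0

The number of length-4 walks from vertex 1 to vertex 2 is entry (1,2) of A^4, where A is the adjacency matrix.
A^2 = [[1, 1, 0], [1, 1, 0], [0, 0, 2]]
A^3 = [[0, 0, 2], [0, 0, 2], [2, 2, 0]]
A^4 = [[2, 2, 0], [2, 2, 0], [0, 0, 4]]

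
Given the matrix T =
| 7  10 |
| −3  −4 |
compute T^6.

[[379, 630], [−189, −314]]

tr T = 3 and det T = 2, so the characteristic polynomial is λ² − (3)λ + (2) with roots 2 and 1.
Eigenvectors give P = [[−2, −5], [1, 3]] with P⁻¹ = [[−3, −5], [1, 2]], and T = P·diag(2, 1)·P⁻¹.
Then T^6 = P·diag(64, 1)·P⁻¹ = [[−128, −5], [64, 3]] · [[−3, −5], [1, 2]] = [[379, 630], [−189, −314]].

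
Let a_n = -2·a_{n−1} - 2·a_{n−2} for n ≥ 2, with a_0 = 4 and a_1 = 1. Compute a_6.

With companion matrix B = [[-2, -2], [1, 0]], [a_n, a_{n−1}]ᵀ = B·[a_{n−1}, a_{n−2}]ᵀ, so [a_6, a_5]ᵀ = B⁵·[a_1, a_0]ᵀ.
B⁵ = [[8, 8], [-4, 0]], giving [a_6, a_5]ᵀ = [[40], [-4]].

40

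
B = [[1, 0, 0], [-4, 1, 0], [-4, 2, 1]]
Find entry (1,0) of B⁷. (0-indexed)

-28

B = I + N where N = [[0, 0, 0], [-4, 0, 0], [-4, 2, 0]] is strictly lower-triangular, so N³ = 0.
(I + N)⁷ = I + 7·N + 21·N² = [[1, 0, 0], [-28, 1, 0], [-196, 14, 1]].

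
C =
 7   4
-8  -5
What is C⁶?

tr C = 2 and det C = -3, so the characteristic polynomial is λ² − (2)λ + (-3) with roots 3 and -1.
Eigenvectors give P = [[1, -1], [-1, 2]] with P⁻¹ = [[2, 1], [1, 1]], and C = P·diag(3, -1)·P⁻¹.
Then C⁶ = P·diag(729, 1)·P⁻¹ = [[729, -1], [-729, 2]] · [[2, 1], [1, 1]] = [[1457, 728], [-1456, -727]].

[[1457, 728], [-1456, -727]]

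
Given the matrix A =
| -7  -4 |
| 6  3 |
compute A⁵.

tr A = -4 and det A = 3, so the characteristic polynomial is λ² − (-4)λ + (3) with roots -3 and -1.
Eigenvectors give P = [[-1, -2], [1, 3]] with P⁻¹ = [[-3, -2], [1, 1]], and A = P·diag(-3, -1)·P⁻¹.
Then A⁵ = P·diag(-243, -1)·P⁻¹ = [[243, 2], [-243, -3]] · [[-3, -2], [1, 1]] = [[-727, -484], [726, 483]].

[[-727, -484], [726, 483]]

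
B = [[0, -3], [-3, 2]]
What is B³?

[[18, -39], [-39, 44]]

B² = [[9, -6], [-6, 13]]
B³ = [[18, -39], [-39, 44]]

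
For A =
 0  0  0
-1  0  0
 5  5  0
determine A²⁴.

[[0, 0, 0], [0, 0, 0], [0, 0, 0]]

A is strictly triangular, hence nilpotent: A³ = 0, so A²⁴ = 0.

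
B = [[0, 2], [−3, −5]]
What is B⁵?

tr B = −5 and det B = 6, so the characteristic polynomial is λ² − (−5)λ + (6) with roots −2 and −3.
Eigenvectors give P = [[1, −2], [−1, 3]] with P⁻¹ = [[3, 2], [1, 1]], and B = P·diag(−2, −3)·P⁻¹.
Then B⁵ = P·diag(−32, −243)·P⁻¹ = [[−32, 486], [32, −729]] · [[3, 2], [1, 1]] = [[390, 422], [−633, −665]].

[[390, 422], [−633, −665]]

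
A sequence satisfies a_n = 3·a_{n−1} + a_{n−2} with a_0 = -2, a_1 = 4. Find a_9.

44026

With companion matrix Q = [[3, 1], [1, 0]], [a_n, a_{n−1}]ᵀ = Q·[a_{n−1}, a_{n−2}]ᵀ, so [a_9, a_8]ᵀ = Q⁸·[a_1, a_0]ᵀ.
Q⁸ = [[12970, 3927], [3927, 1189]], giving [a_9, a_8]ᵀ = [[44026], [13330]].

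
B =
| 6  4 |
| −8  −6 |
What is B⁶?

[[64, 0], [0, 64]]

tr B = 0 and det B = −4, so the characteristic polynomial is λ² − (0)λ + (−4) with roots −2 and 2.
Eigenvectors give P = [[−1, −1], [2, 1]] with P⁻¹ = [[1, 1], [−2, −1]], and B = P·diag(−2, 2)·P⁻¹.
Then B⁶ = P·diag(64, 64)·P⁻¹ = [[−64, −64], [128, 64]] · [[1, 1], [−2, −1]] = [[64, 0], [0, 64]].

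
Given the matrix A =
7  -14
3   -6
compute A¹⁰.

A² = A (a projection; rank 1, trace 1), so A¹⁰ = A.

[[7, -14], [3, -6]]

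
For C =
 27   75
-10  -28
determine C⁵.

[[1407, 4125], [-550, -1618]]

tr C = -1 and det C = -6, so the characteristic polynomial is λ² − (-1)λ + (-6) with roots -3 and 2.
Eigenvectors give P = [[5, 3], [-2, -1]] with P⁻¹ = [[-1, -3], [2, 5]], and C = P·diag(-3, 2)·P⁻¹.
Then C⁵ = P·diag(-243, 32)·P⁻¹ = [[-1215, 96], [486, -32]] · [[-1, -3], [2, 5]] = [[1407, 4125], [-550, -1618]].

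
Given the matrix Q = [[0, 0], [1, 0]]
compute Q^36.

Q is strictly triangular, hence nilpotent: Q^2 = 0, so Q^36 = 0.

[[0, 0], [0, 0]]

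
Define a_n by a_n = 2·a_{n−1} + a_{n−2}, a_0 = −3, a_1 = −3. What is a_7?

With companion matrix Q = [[2, 1], [1, 0]], [a_n, a_{n−1}]ᵀ = Q·[a_{n−1}, a_{n−2}]ᵀ, so [a_7, a_6]ᵀ = Q^6·[a_1, a_0]ᵀ.
Q^6 = [[169, 70], [70, 29]], giving [a_7, a_6]ᵀ = [[−717], [−297]].

−717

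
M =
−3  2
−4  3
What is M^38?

M² = I (check: tr M = 0 and det M = −1), so M^38 = I since 38 is even.

[[1, 0], [0, 1]]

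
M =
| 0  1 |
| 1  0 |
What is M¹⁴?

M² = I (check: tr M = 0 and det M = −1), so M¹⁴ = I since 14 is even.

[[1, 0], [0, 1]]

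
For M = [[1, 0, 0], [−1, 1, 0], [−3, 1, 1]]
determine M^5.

M = I + N where N = [[0, 0, 0], [−1, 0, 0], [−3, 1, 0]] is strictly lower-triangular, so N^3 = 0.
(I + N)^5 = I + 5·N + 10·N^2 = [[1, 0, 0], [−5, 1, 0], [−25, 5, 1]].

[[1, 0, 0], [−5, 1, 0], [−25, 5, 1]]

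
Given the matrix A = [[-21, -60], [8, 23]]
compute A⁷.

tr A = 2 and det A = -3, so the characteristic polynomial is λ² − (2)λ + (-3) with roots 3 and -1.
Eigenvectors give P = [[5, -3], [-2, 1]] with P⁻¹ = [[-1, -3], [-2, -5]], and A = P·diag(3, -1)·P⁻¹.
Then A⁷ = P·diag(2187, -1)·P⁻¹ = [[10935, 3], [-4374, -1]] · [[-1, -3], [-2, -5]] = [[-10941, -32820], [4376, 13127]].

[[-10941, -32820], [4376, 13127]]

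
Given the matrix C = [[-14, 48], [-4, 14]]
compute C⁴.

[[16, 0], [0, 16]]

tr C = 0 and det C = -4, so the characteristic polynomial is λ² − (0)λ + (-4) with roots 2 and -2.
Eigenvectors give P = [[-3, -4], [-1, -1]] with P⁻¹ = [[1, -4], [-1, 3]], and C = P·diag(2, -2)·P⁻¹.
Then C⁴ = P·diag(16, 16)·P⁻¹ = [[-48, -64], [-16, -16]] · [[1, -4], [-1, 3]] = [[16, 0], [0, 16]].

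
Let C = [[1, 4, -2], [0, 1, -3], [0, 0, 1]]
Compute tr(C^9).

3

C = I + N where N = [[0, 4, -2], [0, 0, -3], [0, 0, 0]] is strictly upper-triangular, so N^3 = 0.
(I + N)^9 = I + 9·N + 36·N^2 = [[1, 36, -450], [0, 1, -27], [0, 0, 1]].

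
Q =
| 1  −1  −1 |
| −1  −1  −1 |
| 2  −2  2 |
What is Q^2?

[[0, 2, −2], [−2, 4, 0], [8, −4, 4]]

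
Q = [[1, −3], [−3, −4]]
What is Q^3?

[[−17, −66], [−66, −127]]

Q^2 = [[10, 9], [9, 25]]
Q^3 = [[−17, −66], [−66, −127]]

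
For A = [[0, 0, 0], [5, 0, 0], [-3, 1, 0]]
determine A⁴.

A is strictly triangular, hence nilpotent: A³ = 0, so A⁴ = 0.

[[0, 0, 0], [0, 0, 0], [0, 0, 0]]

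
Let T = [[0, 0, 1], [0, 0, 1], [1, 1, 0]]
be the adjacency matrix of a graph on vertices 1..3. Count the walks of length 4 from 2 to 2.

The number of length-4 walks from vertex 2 to vertex 2 is entry (2,2) of T⁴, where T is the adjacency matrix.
T² = [[1, 1, 0], [1, 1, 0], [0, 0, 2]]
T³ = [[0, 0, 2], [0, 0, 2], [2, 2, 0]]
T⁴ = [[2, 2, 0], [2, 2, 0], [0, 0, 4]]

2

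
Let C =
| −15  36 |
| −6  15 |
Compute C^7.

tr C = 0 and det C = −9, so the characteristic polynomial is λ² − (0)λ + (−9) with roots −3 and 3.
Eigenvectors give P = [[3, 2], [1, 1]] with P⁻¹ = [[1, −2], [−1, 3]], and C = P·diag(−3, 3)·P⁻¹.
Then C^7 = P·diag(−2187, 2187)·P⁻¹ = [[−6561, 4374], [−2187, 2187]] · [[1, −2], [−1, 3]] = [[−10935, 26244], [−4374, 10935]].

[[−10935, 26244], [−4374, 10935]]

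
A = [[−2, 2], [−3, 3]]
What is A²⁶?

A² = A (a projection; rank 1, trace 1), so A²⁶ = A.

[[−2, 2], [−3, 3]]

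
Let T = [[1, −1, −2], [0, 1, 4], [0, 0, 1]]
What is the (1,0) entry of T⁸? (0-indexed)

0

T = I + N where N = [[0, −1, −2], [0, 0, 4], [0, 0, 0]] is strictly upper-triangular, so N³ = 0.
(I + N)⁸ = I + 8·N + 28·N² = [[1, −8, −128], [0, 1, 32], [0, 0, 1]].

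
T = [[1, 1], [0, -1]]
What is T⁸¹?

T² = I (check: tr T = 0 and det T = -1), so T⁸¹ = T since 81 is odd.

[[1, 1], [0, -1]]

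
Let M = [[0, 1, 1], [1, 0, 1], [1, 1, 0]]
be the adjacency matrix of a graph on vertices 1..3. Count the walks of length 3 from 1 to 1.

The number of length-3 walks from vertex 1 to vertex 1 is entry (1,1) of M³, where M is the adjacency matrix.
M² = [[2, 1, 1], [1, 2, 1], [1, 1, 2]]
M³ = [[2, 3, 3], [3, 2, 3], [3, 3, 2]]

2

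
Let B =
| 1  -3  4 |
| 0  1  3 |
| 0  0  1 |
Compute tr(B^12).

3

B = I + N where N = [[0, -3, 4], [0, 0, 3], [0, 0, 0]] is strictly upper-triangular, so N^3 = 0.
(I + N)^12 = I + 12·N + 66·N^2 = [[1, -36, -546], [0, 1, 36], [0, 0, 1]].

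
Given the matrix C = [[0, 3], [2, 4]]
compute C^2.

[[6, 12], [8, 22]]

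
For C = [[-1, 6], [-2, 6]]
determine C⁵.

[[-601, 1266], [-422, 876]]

tr C = 5 and det C = 6, so the characteristic polynomial is λ² − (5)λ + (6) with roots 2 and 3.
Eigenvectors give P = [[2, -3], [1, -2]] with P⁻¹ = [[2, -3], [1, -2]], and C = P·diag(2, 3)·P⁻¹.
Then C⁵ = P·diag(32, 243)·P⁻¹ = [[64, -729], [32, -486]] · [[2, -3], [1, -2]] = [[-601, 1266], [-422, 876]].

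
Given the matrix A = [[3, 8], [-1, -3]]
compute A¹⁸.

A² = I (check: tr A = 0 and det A = -1), so A¹⁸ = I since 18 is even.

[[1, 0], [0, 1]]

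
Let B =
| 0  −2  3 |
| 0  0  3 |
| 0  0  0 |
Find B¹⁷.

B is strictly triangular, hence nilpotent: B³ = 0, so B¹⁷ = 0.

[[0, 0, 0], [0, 0, 0], [0, 0, 0]]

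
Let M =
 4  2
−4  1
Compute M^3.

M^2 = [[8, 10], [−20, −7]]
M^3 = [[−8, 26], [−52, −47]]

[[−8, 26], [−52, −47]]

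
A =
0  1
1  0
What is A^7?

[[0, 1], [1, 0]]

A² = I (check: tr A = 0 and det A = −1), so A^7 = A since 7 is odd.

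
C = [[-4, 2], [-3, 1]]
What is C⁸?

[[766, -510], [765, -509]]

tr C = -3 and det C = 2, so the characteristic polynomial is λ² − (-3)λ + (2) with roots -2 and -1.
Eigenvectors give P = [[1, -2], [1, -3]] with P⁻¹ = [[3, -2], [1, -1]], and C = P·diag(-2, -1)·P⁻¹.
Then C⁸ = P·diag(256, 1)·P⁻¹ = [[256, -2], [256, -3]] · [[3, -2], [1, -1]] = [[766, -510], [765, -509]].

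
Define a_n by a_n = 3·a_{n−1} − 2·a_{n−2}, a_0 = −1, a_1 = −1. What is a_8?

−1

With companion matrix A = [[3, −2], [1, 0]], [a_n, a_{n−1}]ᵀ = A·[a_{n−1}, a_{n−2}]ᵀ, so [a_8, a_7]ᵀ = A⁷·[a_1, a_0]ᵀ.
A⁷ = [[255, −254], [127, −126]], giving [a_8, a_7]ᵀ = [[−1], [−1]].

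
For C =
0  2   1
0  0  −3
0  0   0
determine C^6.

[[0, 0, 0], [0, 0, 0], [0, 0, 0]]

C is strictly triangular, hence nilpotent: C^3 = 0, so C^6 = 0.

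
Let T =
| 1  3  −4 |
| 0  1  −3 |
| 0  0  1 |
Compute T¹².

[[1, 36, −642], [0, 1, −36], [0, 0, 1]]

T = I + N where N = [[0, 3, −4], [0, 0, −3], [0, 0, 0]] is strictly upper-triangular, so N³ = 0.
(I + N)¹² = I + 12·N + 66·N² = [[1, 36, −642], [0, 1, −36], [0, 0, 1]].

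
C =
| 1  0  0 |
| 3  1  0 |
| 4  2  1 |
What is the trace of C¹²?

C = I + N where N = [[0, 0, 0], [3, 0, 0], [4, 2, 0]] is strictly lower-triangular, so N³ = 0.
(I + N)¹² = I + 12·N + 66·N² = [[1, 0, 0], [36, 1, 0], [444, 24, 1]].

3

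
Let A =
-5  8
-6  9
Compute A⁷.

tr A = 4 and det A = 3, so the characteristic polynomial is λ² − (4)λ + (3) with roots 1 and 3.
Eigenvectors give P = [[4, 1], [3, 1]] with P⁻¹ = [[1, -1], [-3, 4]], and A = P·diag(1, 3)·P⁻¹.
Then A⁷ = P·diag(1, 2187)·P⁻¹ = [[4, 2187], [3, 2187]] · [[1, -1], [-3, 4]] = [[-6557, 8744], [-6558, 8745]].

[[-6557, 8744], [-6558, 8745]]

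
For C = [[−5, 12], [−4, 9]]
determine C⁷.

tr C = 4 and det C = 3, so the characteristic polynomial is λ² − (4)λ + (3) with roots 1 and 3.
Eigenvectors give P = [[2, −3], [1, −2]] with P⁻¹ = [[2, −3], [1, −2]], and C = P·diag(1, 3)·P⁻¹.
Then C⁷ = P·diag(1, 2187)·P⁻¹ = [[2, −6561], [1, −4374]] · [[2, −3], [1, −2]] = [[−6557, 13116], [−4372, 8745]].

[[−6557, 13116], [−4372, 8745]]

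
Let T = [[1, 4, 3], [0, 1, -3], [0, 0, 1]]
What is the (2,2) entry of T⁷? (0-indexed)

1

T = I + N where N = [[0, 4, 3], [0, 0, -3], [0, 0, 0]] is strictly upper-triangular, so N³ = 0.
(I + N)⁷ = I + 7·N + 21·N² = [[1, 28, -231], [0, 1, -21], [0, 0, 1]].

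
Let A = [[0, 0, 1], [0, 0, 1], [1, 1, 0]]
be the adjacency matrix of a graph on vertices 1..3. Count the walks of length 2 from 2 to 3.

0

The number of length-2 walks from vertex 2 to vertex 3 is entry (2,3) of A², where A is the adjacency matrix.
A² = [[1, 1, 0], [1, 1, 0], [0, 0, 2]]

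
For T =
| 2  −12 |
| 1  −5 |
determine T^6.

[[−188, 756], [−63, 253]]

tr T = −3 and det T = 2, so the characteristic polynomial is λ² − (−3)λ + (2) with roots −1 and −2.
Eigenvectors give P = [[−4, 3], [−1, 1]] with P⁻¹ = [[−1, 3], [−1, 4]], and T = P·diag(−1, −2)·P⁻¹.
Then T^6 = P·diag(1, 64)·P⁻¹ = [[−4, 192], [−1, 64]] · [[−1, 3], [−1, 4]] = [[−188, 756], [−63, 253]].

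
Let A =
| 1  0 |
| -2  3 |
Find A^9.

[[1, 0], [-19682, 19683]]

tr A = 4 and det A = 3, so the characteristic polynomial is λ² − (4)λ + (3) with roots 1 and 3.
Eigenvectors give P = [[1, 0], [1, -1]] with P⁻¹ = [[1, 0], [1, -1]], and A = P·diag(1, 3)·P⁻¹.
Then A^9 = P·diag(1, 19683)·P⁻¹ = [[1, 0], [1, -19683]] · [[1, 0], [1, -1]] = [[1, 0], [-19682, 19683]].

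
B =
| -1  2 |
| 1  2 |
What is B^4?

B^2 = [[3, 2], [1, 6]]
B^3 = [[-1, 10], [5, 14]]
B^4 = [[11, 18], [9, 38]]

[[11, 18], [9, 38]]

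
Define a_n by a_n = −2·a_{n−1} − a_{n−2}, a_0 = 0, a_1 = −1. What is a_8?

8

With companion matrix A = [[−2, −1], [1, 0]], [a_n, a_{n−1}]ᵀ = A·[a_{n−1}, a_{n−2}]ᵀ, so [a_8, a_7]ᵀ = A^7·[a_1, a_0]ᵀ.
A^7 = [[−8, −7], [7, 6]], giving [a_8, a_7]ᵀ = [[8], [−7]].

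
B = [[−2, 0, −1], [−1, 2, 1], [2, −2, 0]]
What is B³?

[[−2, 0, 0], [0, −2, 0], [0, 0, −2]]

B² = [[2, 2, 2], [2, 2, 3], [−2, −4, −4]]
B³ = [[−2, 0, 0], [0, −2, 0], [0, 0, −2]]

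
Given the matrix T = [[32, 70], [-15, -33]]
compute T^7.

[[14018, 32410], [-6945, -16077]]

tr T = -1 and det T = -6, so the characteristic polynomial is λ² − (-1)λ + (-6) with roots 2 and -3.
Eigenvectors give P = [[-7, 2], [3, -1]] with P⁻¹ = [[-1, -2], [-3, -7]], and T = P·diag(2, -3)·P⁻¹.
Then T^7 = P·diag(128, -2187)·P⁻¹ = [[-896, -4374], [384, 2187]] · [[-1, -2], [-3, -7]] = [[14018, 32410], [-6945, -16077]].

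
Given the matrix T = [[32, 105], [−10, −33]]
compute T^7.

tr T = −1 and det T = −6, so the characteristic polynomial is λ² − (−1)λ + (−6) with roots −3 and 2.
Eigenvectors give P = [[−3, 7], [1, −2]] with P⁻¹ = [[2, 7], [1, 3]], and T = P·diag(−3, 2)·P⁻¹.
Then T^7 = P·diag(−2187, 128)·P⁻¹ = [[6561, 896], [−2187, −256]] · [[2, 7], [1, 3]] = [[14018, 48615], [−4630, −16077]].

[[14018, 48615], [−4630, −16077]]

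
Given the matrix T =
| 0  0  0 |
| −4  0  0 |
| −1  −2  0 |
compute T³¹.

[[0, 0, 0], [0, 0, 0], [0, 0, 0]]

T is strictly triangular, hence nilpotent: T³ = 0, so T³¹ = 0.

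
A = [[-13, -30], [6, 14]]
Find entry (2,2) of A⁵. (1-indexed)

tr A = 1 and det A = -2, so the characteristic polynomial is λ² − (1)λ + (-2) with roots 2 and -1.
Eigenvectors give P = [[-2, 5], [1, -2]] with P⁻¹ = [[2, 5], [1, 2]], and A = P·diag(2, -1)·P⁻¹.
Then A⁵ = P·diag(32, -1)·P⁻¹ = [[-64, -5], [32, 2]] · [[2, 5], [1, 2]] = [[-133, -330], [66, 164]].

164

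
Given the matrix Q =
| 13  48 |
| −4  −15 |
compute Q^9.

tr Q = −2 and det Q = −3, so the characteristic polynomial is λ² − (−2)λ + (−3) with roots −3 and 1.
Eigenvectors give P = [[−3, 4], [1, −1]] with P⁻¹ = [[1, 4], [1, 3]], and Q = P·diag(−3, 1)·P⁻¹.
Then Q^9 = P·diag(−19683, 1)·P⁻¹ = [[59049, 4], [−19683, −1]] · [[1, 4], [1, 3]] = [[59053, 236208], [−19684, −78735]].

[[59053, 236208], [−19684, −78735]]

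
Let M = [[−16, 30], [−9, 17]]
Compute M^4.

tr M = 1 and det M = −2, so the characteristic polynomial is λ² − (1)λ + (−2) with roots 2 and −1.
Eigenvectors give P = [[−5, 2], [−3, 1]] with P⁻¹ = [[1, −2], [3, −5]], and M = P·diag(2, −1)·P⁻¹.
Then M^4 = P·diag(16, 1)·P⁻¹ = [[−80, 2], [−48, 1]] · [[1, −2], [3, −5]] = [[−74, 150], [−45, 91]].

[[−74, 150], [−45, 91]]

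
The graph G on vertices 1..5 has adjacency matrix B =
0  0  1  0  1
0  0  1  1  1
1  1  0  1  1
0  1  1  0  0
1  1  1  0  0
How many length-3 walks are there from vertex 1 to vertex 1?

The number of length-3 walks from vertex 1 to vertex 1 is entry (1,1) of B³, where B is the adjacency matrix.
B² = [[2, 2, 1, 1, 1], [2, 3, 2, 1, 1], [1, 2, 4, 1, 2], [1, 1, 1, 2, 2], [1, 1, 2, 2, 3]]
B³ = [[2, 3, 6, 3, 5], [3, 4, 7, 5, 7], [6, 7, 6, 6, 7], [3, 5, 6, 2, 3], [5, 7, 7, 3, 4]]

2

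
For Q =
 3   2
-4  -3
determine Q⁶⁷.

Q² = I (check: tr Q = 0 and det Q = -1), so Q⁶⁷ = Q since 67 is odd.

[[3, 2], [-4, -3]]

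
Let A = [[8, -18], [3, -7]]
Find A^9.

tr A = 1 and det A = -2, so the characteristic polynomial is λ² − (1)λ + (-2) with roots 2 and -1.
Eigenvectors give P = [[3, 2], [1, 1]] with P⁻¹ = [[1, -2], [-1, 3]], and A = P·diag(2, -1)·P⁻¹.
Then A^9 = P·diag(512, -1)·P⁻¹ = [[1536, -2], [512, -1]] · [[1, -2], [-1, 3]] = [[1538, -3078], [513, -1027]].

[[1538, -3078], [513, -1027]]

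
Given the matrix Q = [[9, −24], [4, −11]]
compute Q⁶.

tr Q = −2 and det Q = −3, so the characteristic polynomial is λ² − (−2)λ + (−3) with roots 1 and −3.
Eigenvectors give P = [[3, −2], [1, −1]] with P⁻¹ = [[1, −2], [1, −3]], and Q = P·diag(1, −3)·P⁻¹.
Then Q⁶ = P·diag(1, 729)·P⁻¹ = [[3, −1458], [1, −729]] · [[1, −2], [1, −3]] = [[−1455, 4368], [−728, 2185]].

[[−1455, 4368], [−728, 2185]]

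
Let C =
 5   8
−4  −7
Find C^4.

tr C = −2 and det C = −3, so the characteristic polynomial is λ² − (−2)λ + (−3) with roots −3 and 1.
Eigenvectors give P = [[−1, 2], [1, −1]] with P⁻¹ = [[1, 2], [1, 1]], and C = P·diag(−3, 1)·P⁻¹.
Then C^4 = P·diag(81, 1)·P⁻¹ = [[−81, 2], [81, −1]] · [[1, 2], [1, 1]] = [[−79, −160], [80, 161]].

[[−79, −160], [80, 161]]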